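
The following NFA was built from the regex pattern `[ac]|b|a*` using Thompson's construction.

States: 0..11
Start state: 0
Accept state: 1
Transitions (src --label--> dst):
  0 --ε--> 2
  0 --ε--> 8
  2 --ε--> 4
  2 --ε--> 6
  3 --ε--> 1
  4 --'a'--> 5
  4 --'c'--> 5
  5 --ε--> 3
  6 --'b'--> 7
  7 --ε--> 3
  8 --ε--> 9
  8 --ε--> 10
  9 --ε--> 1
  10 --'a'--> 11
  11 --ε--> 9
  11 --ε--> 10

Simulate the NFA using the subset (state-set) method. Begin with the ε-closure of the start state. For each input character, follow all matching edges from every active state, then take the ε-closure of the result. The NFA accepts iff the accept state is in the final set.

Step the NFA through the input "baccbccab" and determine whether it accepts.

S₀ = ε-closure({0}) = {0,1,2,4,6,8,9,10}
'b' @ 1: {1,3,7}  ✓accept
'a' @ 2: {}  — no active states
rest 'ccbccab' ignored (set empty)
after full input: {}  (accept=1 not in)

Answer: REJECT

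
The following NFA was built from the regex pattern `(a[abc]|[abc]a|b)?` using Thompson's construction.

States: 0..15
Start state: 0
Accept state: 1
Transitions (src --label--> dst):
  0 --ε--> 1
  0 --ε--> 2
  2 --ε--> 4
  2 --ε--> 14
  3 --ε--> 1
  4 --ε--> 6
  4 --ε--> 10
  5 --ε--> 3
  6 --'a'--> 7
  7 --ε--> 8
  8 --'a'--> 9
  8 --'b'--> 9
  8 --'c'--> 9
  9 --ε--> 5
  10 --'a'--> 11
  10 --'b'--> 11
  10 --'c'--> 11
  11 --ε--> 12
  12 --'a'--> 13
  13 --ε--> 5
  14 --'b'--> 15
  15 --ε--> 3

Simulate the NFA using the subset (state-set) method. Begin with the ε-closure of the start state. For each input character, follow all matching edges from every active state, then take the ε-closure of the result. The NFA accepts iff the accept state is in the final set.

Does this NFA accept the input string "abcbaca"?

start: ε-closure({0}) = {0,1,2,4,6,10,14}
'a' @ 1: {7,8,11,12}
'b' @ 2: {1,3,5,9}  [accepting]
'c' @ 3: {}  — dead — no transitions
rest 'baca' ignored (set empty)
after full input: {}  (accept=1 not in)

Answer: REJECT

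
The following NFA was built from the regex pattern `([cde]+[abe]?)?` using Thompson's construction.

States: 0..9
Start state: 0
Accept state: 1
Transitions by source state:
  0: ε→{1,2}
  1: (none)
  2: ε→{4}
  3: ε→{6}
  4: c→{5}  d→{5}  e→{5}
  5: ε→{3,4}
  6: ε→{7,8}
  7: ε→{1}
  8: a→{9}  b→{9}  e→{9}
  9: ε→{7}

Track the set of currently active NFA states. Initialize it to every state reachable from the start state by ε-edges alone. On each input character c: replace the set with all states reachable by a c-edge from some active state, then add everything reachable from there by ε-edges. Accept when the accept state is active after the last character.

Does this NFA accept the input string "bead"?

start: ε-closure({0}) = {0,1,2,4}
'b' @ 1: {}  — dead — no transitions
rest 'ead' ignored (set empty)
after full input: {}  (accept=1 not in)

Answer: REJECT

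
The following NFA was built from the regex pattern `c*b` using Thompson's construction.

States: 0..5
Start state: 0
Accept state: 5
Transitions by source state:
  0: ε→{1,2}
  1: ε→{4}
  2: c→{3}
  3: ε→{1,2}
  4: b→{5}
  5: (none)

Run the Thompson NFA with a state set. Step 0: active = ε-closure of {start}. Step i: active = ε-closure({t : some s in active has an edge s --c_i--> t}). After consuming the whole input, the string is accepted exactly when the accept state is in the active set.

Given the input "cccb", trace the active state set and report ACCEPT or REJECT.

Answer: ACCEPT

Derivation:
start: ε-closure({0}) = {0,1,2,4}
'c' @ 1: {1,2,3,4}
'c' @ 2: {1,2,3,4}
'c' @ 3: {1,2,3,4}
'b' @ 4: {5}  [accepting]
after full input: {5}  (accept=5 in)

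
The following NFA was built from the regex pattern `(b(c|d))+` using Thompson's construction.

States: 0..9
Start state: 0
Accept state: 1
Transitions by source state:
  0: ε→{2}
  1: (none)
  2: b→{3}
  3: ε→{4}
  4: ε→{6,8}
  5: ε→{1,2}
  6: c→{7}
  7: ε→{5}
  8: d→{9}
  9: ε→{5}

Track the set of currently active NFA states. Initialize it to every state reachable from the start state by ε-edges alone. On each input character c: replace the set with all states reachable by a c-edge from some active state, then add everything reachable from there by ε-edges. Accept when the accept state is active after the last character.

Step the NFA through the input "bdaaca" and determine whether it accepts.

Answer: REJECT

Trace:
S₀ = ε-closure({0}) = {0,2}
'b' @ 1: {3,4,6,8}
'd' @ 2: {1,2,5,9}  (accept∈set)
'a' @ 3: {}  — state set empty
rest 'aca' ignored (set empty)
after full input: {}  (accept=1 not in)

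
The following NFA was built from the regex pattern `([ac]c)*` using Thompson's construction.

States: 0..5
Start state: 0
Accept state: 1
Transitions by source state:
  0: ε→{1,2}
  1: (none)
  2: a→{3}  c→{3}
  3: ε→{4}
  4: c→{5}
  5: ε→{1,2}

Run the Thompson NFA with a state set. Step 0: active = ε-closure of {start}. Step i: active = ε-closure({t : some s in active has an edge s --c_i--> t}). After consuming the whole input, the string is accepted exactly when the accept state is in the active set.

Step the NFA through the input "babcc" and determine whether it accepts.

Answer: REJECT

Trace:
start: ε-closure({0}) = {0,1,2}
'b' @ 1: {}  — state set empty
rest 'abcc' ignored (set empty)
final: {}; accept 1 not in set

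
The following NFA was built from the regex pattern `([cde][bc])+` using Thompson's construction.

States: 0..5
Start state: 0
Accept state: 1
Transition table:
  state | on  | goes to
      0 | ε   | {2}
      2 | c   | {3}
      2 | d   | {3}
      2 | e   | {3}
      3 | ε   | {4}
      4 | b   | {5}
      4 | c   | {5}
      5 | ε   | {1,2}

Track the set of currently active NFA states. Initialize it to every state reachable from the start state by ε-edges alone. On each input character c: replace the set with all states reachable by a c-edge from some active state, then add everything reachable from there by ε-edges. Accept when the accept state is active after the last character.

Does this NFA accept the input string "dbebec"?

Answer: ACCEPT

Steps:
initial (ε-close {0}): {0,2}
'd' @ 1: {3,4}
'b' @ 2: {1,2,5}  ✓accept
'e' @ 3: {3,4}
'b' @ 4: {1,2,5}  ✓accept
'e' @ 5: {3,4}
'c' @ 6: {1,2,5}  ✓accept
after full input: {1,2,5}  (accept=1 in)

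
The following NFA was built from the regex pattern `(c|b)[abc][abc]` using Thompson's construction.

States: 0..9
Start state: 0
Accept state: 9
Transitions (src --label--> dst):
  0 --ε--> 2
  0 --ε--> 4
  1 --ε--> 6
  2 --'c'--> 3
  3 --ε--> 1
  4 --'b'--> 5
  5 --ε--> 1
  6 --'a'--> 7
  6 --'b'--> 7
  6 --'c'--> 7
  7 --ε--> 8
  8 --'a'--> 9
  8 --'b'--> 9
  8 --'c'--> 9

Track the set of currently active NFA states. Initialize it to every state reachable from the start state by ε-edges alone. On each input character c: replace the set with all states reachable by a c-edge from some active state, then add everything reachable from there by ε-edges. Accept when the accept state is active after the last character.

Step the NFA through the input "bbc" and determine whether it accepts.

S₀ = ε-closure({0}) = {0,2,4}
'b' @ 1: {1,5,6}
'b' @ 2: {7,8}
'c' @ 3: {9}  ✓accept
final: {9}; accept 9 in set

Answer: ACCEPT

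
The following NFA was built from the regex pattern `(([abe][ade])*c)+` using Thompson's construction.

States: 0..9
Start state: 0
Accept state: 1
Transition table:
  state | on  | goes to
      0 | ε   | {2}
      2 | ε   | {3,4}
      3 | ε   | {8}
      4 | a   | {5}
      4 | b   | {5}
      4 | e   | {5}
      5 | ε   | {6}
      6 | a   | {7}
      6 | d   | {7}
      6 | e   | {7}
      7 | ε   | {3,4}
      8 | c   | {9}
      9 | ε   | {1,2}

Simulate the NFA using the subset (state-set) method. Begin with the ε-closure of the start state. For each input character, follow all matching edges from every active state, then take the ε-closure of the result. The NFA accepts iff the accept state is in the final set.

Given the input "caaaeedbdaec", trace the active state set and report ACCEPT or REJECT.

Answer: ACCEPT

Derivation:
start: ε-closure({0}) = {0,2,3,4,8}
'c' @ 1: {1,2,3,4,8,9}  [accepting]
'a' @ 2: {5,6}
'a' @ 3: {3,4,7,8}
'a' @ 4: {5,6}
'e' @ 5: {3,4,7,8}
'e' @ 6: {5,6}
'd' @ 7: {3,4,7,8}
'b' @ 8: {5,6}
'd' @ 9: {3,4,7,8}
'a' @ 10: {5,6}
'e' @ 11: {3,4,7,8}
'c' @ 12: {1,2,3,4,8,9}  [accepting]
final: {1,2,3,4,8,9}; accept 1 in set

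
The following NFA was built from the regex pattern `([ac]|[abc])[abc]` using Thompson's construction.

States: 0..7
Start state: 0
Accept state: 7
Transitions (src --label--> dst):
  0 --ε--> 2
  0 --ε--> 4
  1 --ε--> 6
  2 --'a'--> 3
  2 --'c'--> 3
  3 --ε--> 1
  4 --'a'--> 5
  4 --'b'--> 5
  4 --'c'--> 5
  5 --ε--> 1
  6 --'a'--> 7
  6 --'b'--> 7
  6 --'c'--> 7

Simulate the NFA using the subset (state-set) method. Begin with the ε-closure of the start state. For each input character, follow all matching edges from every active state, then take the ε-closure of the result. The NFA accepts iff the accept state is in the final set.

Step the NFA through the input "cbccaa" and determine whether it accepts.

Answer: REJECT

Derivation:
S₀ = ε-closure({0}) = {0,2,4}
'c' @ 1: {1,3,5,6}
'b' @ 2: {7}  (accept∈set)
'c' @ 3: {}  — state set empty
rest 'caa' ignored (set empty)
after full input: {}  (accept=7 not in)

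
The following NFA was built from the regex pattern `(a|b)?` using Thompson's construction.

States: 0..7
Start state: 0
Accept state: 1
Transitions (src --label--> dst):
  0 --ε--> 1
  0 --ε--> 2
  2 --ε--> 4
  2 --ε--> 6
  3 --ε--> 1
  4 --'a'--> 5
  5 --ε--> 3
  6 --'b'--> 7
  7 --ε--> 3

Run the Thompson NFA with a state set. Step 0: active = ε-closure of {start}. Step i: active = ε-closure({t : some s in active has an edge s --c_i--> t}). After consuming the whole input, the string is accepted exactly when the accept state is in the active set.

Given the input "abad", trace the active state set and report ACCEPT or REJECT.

S₀ = ε-closure({0}) = {0,1,2,4,6}
'a' @ 1: {1,3,5}  (accept∈set)
'b' @ 2: {}  — no active states
rest 'ad' ignored (set empty)
final: {}; accept 1 not in set

Answer: REJECT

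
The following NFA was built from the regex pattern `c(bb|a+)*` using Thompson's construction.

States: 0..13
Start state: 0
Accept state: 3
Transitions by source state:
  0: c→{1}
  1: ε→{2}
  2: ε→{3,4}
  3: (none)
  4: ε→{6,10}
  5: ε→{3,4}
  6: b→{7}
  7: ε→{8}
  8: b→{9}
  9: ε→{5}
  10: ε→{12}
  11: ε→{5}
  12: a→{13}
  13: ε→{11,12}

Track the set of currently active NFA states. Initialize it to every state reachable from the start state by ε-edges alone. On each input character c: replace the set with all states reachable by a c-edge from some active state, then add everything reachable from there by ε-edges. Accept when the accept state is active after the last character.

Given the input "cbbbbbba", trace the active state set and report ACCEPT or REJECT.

initial (ε-close {0}): {0}
'c' @ 1: {1,2,3,4,6,10,12}  [accepting]
'b' @ 2: {7,8}
'b' @ 3: {3,4,5,6,9,10,12}  [accepting]
'b' @ 4: {7,8}
'b' @ 5: {3,4,5,6,9,10,12}  [accepting]
'b' @ 6: {7,8}
'b' @ 7: {3,4,5,6,9,10,12}  [accepting]
'a' @ 8: {3,4,5,6,10,11,12,13}  [accepting]
end set {3,4,5,6,10,11,12,13} — state 3 in

Answer: ACCEPT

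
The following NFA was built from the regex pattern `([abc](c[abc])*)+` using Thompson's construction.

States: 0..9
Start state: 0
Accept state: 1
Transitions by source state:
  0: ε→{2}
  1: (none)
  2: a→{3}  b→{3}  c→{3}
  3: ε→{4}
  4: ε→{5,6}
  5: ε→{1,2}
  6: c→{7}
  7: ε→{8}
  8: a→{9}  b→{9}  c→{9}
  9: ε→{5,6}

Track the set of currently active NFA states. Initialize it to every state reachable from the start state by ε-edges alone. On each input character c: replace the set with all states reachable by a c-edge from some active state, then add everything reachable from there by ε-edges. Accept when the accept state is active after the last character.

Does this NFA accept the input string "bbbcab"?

initial (ε-close {0}): {0,2}
'b' @ 1: {1,2,3,4,5,6}  ✓accept
'b' @ 2: {1,2,3,4,5,6}  ✓accept
'b' @ 3: {1,2,3,4,5,6}  ✓accept
'c' @ 4: {1,2,3,4,5,6,7,8}  ✓accept
'a' @ 5: {1,2,3,4,5,6,9}  ✓accept
'b' @ 6: {1,2,3,4,5,6}  ✓accept
final: {1,2,3,4,5,6}; accept 1 in set

Answer: ACCEPT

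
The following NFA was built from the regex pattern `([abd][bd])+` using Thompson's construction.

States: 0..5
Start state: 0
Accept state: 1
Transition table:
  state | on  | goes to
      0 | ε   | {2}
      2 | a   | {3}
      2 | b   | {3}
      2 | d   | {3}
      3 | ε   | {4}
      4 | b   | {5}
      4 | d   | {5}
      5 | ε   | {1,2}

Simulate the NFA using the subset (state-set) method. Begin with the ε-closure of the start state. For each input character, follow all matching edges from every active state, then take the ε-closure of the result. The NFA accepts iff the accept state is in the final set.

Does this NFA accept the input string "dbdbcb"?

initial (ε-close {0}): {0,2}
'd' @ 1: {3,4}
'b' @ 2: {1,2,5}  [accepting]
'd' @ 3: {3,4}
'b' @ 4: {1,2,5}  [accepting]
'c' @ 5: {}  — no active states
rest 'b' ignored (set empty)
final: {}; accept 1 not in set

Answer: REJECT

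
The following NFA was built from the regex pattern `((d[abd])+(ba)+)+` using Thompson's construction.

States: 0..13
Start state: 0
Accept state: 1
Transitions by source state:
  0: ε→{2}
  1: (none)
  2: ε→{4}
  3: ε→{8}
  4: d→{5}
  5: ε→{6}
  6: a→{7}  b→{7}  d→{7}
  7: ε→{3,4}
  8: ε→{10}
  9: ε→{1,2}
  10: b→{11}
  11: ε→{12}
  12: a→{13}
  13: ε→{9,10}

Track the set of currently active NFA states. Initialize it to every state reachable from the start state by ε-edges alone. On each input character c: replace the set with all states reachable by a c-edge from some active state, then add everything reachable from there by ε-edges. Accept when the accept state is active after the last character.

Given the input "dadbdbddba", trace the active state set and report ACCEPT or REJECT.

Answer: ACCEPT

Trace:
start: ε-closure({0}) = {0,2,4}
'd' @ 1: {5,6}
'a' @ 2: {3,4,7,8,10}
'd' @ 3: {5,6}
'b' @ 4: {3,4,7,8,10}
'd' @ 5: {5,6}
'b' @ 6: {3,4,7,8,10}
'd' @ 7: {5,6}
'd' @ 8: {3,4,7,8,10}
'b' @ 9: {11,12}
'a' @ 10: {1,2,4,9,10,13}  ✓accept
final: {1,2,4,9,10,13}; accept 1 in set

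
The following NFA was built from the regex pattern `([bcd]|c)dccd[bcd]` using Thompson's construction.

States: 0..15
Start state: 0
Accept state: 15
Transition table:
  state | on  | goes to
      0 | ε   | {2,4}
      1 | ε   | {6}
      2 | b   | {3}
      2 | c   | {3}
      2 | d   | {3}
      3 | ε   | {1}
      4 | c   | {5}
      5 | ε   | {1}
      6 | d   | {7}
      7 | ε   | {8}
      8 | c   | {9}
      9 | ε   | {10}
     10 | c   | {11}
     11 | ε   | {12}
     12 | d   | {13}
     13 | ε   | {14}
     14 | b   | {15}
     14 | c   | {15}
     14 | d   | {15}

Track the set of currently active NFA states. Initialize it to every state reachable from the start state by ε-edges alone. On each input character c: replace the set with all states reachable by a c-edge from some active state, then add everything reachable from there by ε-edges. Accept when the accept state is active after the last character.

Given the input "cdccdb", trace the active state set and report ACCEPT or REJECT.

Answer: ACCEPT

Derivation:
initial (ε-close {0}): {0,2,4}
'c' @ 1: {1,3,5,6}
'd' @ 2: {7,8}
'c' @ 3: {9,10}
'c' @ 4: {11,12}
'd' @ 5: {13,14}
'b' @ 6: {15}  [accepting]
after full input: {15}  (accept=15 in)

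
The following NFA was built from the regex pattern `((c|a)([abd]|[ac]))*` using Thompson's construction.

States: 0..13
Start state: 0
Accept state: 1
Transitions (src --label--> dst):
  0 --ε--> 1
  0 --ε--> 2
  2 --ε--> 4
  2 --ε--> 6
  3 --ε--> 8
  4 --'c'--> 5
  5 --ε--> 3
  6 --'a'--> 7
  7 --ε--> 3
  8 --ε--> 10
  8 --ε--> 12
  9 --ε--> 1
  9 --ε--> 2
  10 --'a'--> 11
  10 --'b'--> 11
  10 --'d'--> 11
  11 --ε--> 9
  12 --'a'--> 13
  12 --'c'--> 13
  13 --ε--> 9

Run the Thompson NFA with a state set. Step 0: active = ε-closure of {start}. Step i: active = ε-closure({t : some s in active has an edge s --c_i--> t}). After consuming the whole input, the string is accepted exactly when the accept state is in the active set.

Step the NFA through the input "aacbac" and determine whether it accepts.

initial (ε-close {0}): {0,1,2,4,6}
'a' @ 1: {3,7,8,10,12}
'a' @ 2: {1,2,4,6,9,11,13}  [accepting]
'c' @ 3: {3,5,8,10,12}
'b' @ 4: {1,2,4,6,9,11}  [accepting]
'a' @ 5: {3,7,8,10,12}
'c' @ 6: {1,2,4,6,9,13}  [accepting]
final: {1,2,4,6,9,13}; accept 1 in set

Answer: ACCEPT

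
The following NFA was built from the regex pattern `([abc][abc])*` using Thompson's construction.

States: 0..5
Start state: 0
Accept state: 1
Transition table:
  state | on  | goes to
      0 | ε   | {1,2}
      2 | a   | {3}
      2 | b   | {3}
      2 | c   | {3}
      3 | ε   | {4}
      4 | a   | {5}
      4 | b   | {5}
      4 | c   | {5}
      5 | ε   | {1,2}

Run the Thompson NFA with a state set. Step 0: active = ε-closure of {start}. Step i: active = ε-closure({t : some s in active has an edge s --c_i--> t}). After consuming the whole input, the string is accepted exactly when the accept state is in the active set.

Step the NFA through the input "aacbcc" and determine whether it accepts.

Answer: ACCEPT

Steps:
initial (ε-close {0}): {0,1,2}
'a' @ 1: {3,4}
'a' @ 2: {1,2,5}  [accepting]
'c' @ 3: {3,4}
'b' @ 4: {1,2,5}  [accepting]
'c' @ 5: {3,4}
'c' @ 6: {1,2,5}  [accepting]
final: {1,2,5}; accept 1 in set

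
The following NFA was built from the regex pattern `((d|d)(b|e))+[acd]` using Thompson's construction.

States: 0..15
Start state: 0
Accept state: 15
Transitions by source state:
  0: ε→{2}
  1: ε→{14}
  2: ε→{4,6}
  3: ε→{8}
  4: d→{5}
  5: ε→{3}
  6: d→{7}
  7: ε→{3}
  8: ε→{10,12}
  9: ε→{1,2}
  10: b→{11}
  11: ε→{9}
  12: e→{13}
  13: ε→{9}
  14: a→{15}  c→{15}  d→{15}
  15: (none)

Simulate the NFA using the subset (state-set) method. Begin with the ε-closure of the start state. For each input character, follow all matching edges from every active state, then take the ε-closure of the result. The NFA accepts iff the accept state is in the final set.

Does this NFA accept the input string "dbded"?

start: ε-closure({0}) = {0,2,4,6}
'd' @ 1: {3,5,7,8,10,12}
'b' @ 2: {1,2,4,6,9,11,14}
'd' @ 3: {3,5,7,8,10,12,15}  (accept∈set)
'e' @ 4: {1,2,4,6,9,13,14}
'd' @ 5: {3,5,7,8,10,12,15}  (accept∈set)
end set {3,5,7,8,10,12,15} — state 15 in

Answer: ACCEPT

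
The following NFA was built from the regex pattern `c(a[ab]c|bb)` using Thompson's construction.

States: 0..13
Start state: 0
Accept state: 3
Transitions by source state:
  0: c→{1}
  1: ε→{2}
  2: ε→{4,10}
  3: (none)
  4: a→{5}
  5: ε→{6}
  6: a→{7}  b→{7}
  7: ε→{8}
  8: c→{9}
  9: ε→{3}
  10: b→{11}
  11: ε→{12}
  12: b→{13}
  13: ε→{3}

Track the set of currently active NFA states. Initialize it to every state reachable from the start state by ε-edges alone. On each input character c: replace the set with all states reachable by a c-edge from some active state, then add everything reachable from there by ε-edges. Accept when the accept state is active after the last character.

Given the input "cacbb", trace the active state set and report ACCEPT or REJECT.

S₀ = ε-closure({0}) = {0}
'c' @ 1: {1,2,4,10}
'a' @ 2: {5,6}
'c' @ 3: {}  — state set empty
rest 'bb' ignored (set empty)
after full input: {}  (accept=3 not in)

Answer: REJECT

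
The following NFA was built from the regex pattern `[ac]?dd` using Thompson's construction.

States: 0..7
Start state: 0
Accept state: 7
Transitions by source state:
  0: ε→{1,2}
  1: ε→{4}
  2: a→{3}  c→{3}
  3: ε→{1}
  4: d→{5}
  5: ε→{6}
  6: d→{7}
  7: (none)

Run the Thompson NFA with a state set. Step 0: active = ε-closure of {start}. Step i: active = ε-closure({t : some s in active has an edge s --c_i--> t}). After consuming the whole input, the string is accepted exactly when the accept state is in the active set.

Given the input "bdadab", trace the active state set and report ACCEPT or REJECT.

S₀ = ε-closure({0}) = {0,1,2,4}
'b' @ 1: {}  — no active states
rest 'dadab' ignored (set empty)
after full input: {}  (accept=7 not in)

Answer: REJECT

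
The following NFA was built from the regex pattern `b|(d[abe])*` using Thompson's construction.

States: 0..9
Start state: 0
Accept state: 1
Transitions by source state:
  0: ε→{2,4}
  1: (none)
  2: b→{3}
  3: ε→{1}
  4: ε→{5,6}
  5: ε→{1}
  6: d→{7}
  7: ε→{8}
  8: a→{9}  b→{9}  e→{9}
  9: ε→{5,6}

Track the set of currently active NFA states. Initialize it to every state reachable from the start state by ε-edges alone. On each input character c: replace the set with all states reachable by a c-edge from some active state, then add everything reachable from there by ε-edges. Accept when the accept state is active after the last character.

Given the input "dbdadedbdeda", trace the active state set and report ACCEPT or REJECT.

Answer: ACCEPT

Trace:
S₀ = ε-closure({0}) = {0,1,2,4,5,6}
'd' @ 1: {7,8}
'b' @ 2: {1,5,6,9}  (accept∈set)
'd' @ 3: {7,8}
'a' @ 4: {1,5,6,9}  (accept∈set)
'd' @ 5: {7,8}
'e' @ 6: {1,5,6,9}  (accept∈set)
'd' @ 7: {7,8}
'b' @ 8: {1,5,6,9}  (accept∈set)
'd' @ 9: {7,8}
'e' @ 10: {1,5,6,9}  (accept∈set)
'd' @ 11: {7,8}
'a' @ 12: {1,5,6,9}  (accept∈set)
final: {1,5,6,9}; accept 1 in set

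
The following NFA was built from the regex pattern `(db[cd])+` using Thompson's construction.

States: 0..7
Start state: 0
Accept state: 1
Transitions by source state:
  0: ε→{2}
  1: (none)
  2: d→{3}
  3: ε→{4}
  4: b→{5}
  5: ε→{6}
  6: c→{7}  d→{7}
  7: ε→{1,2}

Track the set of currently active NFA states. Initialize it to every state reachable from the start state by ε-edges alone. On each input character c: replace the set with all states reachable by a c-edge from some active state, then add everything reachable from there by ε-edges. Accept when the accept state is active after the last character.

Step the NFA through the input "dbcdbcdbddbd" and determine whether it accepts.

Answer: ACCEPT

Trace:
start: ε-closure({0}) = {0,2}
'd' @ 1: {3,4}
'b' @ 2: {5,6}
'c' @ 3: {1,2,7}  ✓accept
'd' @ 4: {3,4}
'b' @ 5: {5,6}
'c' @ 6: {1,2,7}  ✓accept
'd' @ 7: {3,4}
'b' @ 8: {5,6}
'd' @ 9: {1,2,7}  ✓accept
'd' @ 10: {3,4}
'b' @ 11: {5,6}
'd' @ 12: {1,2,7}  ✓accept
final: {1,2,7}; accept 1 in set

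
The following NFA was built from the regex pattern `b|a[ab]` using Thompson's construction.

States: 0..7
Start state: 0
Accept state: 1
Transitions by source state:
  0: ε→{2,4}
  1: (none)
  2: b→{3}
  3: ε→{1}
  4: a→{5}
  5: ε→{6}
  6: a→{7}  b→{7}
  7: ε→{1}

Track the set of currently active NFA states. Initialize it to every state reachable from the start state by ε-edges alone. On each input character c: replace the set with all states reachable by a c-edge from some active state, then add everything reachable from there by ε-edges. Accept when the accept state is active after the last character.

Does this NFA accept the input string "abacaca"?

Answer: REJECT

Trace:
start: ε-closure({0}) = {0,2,4}
'a' @ 1: {5,6}
'b' @ 2: {1,7}  [accepting]
'a' @ 3: {}  — dead — no transitions
rest 'caca' ignored (set empty)
final: {}; accept 1 not in set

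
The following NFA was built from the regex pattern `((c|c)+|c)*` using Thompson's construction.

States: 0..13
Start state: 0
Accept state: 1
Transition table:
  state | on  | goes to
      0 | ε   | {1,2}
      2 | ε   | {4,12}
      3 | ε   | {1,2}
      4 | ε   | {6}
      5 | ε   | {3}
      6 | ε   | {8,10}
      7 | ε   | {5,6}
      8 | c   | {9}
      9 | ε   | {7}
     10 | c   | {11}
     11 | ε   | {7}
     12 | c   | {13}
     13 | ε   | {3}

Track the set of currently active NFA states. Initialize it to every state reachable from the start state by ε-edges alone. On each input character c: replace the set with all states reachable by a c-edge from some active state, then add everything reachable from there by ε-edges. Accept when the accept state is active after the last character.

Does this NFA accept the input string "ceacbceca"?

S₀ = ε-closure({0}) = {0,1,2,4,6,8,10,12}
'c' @ 1: {1,2,3,4,5,6,7,8,9,10,11,12,13}  [accepting]
'e' @ 2: {}  — state set empty
rest 'acbceca' ignored (set empty)
final: {}; accept 1 not in set

Answer: REJECT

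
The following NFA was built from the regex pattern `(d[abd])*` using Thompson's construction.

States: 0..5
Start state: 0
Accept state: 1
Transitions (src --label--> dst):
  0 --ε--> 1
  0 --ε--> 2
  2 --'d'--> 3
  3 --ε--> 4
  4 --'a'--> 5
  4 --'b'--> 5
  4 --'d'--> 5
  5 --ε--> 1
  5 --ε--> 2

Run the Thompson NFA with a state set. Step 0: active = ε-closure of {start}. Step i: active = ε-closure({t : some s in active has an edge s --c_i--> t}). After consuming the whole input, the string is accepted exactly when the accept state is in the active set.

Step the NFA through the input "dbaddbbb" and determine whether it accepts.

start: ε-closure({0}) = {0,1,2}
'd' @ 1: {3,4}
'b' @ 2: {1,2,5}  ✓accept
'a' @ 3: {}  — state set empty
rest 'ddbbb' ignored (set empty)
after full input: {}  (accept=1 not in)

Answer: REJECT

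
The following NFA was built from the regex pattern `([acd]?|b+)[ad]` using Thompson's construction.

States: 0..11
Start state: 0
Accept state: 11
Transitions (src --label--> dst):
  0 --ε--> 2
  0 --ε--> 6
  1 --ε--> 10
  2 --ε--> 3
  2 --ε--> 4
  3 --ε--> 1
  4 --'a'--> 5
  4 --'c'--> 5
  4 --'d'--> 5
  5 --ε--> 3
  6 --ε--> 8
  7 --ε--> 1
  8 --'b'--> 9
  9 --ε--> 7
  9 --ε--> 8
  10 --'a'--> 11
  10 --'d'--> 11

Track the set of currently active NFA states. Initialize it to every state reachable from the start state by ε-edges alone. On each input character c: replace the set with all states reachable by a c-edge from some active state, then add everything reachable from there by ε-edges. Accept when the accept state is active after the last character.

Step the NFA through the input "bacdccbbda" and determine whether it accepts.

start: ε-closure({0}) = {0,1,2,3,4,6,8,10}
'b' @ 1: {1,7,8,9,10}
'a' @ 2: {11}  [accepting]
'c' @ 3: {}  — no active states
rest 'dccbbda' ignored (set empty)
final: {}; accept 11 not in set

Answer: REJECT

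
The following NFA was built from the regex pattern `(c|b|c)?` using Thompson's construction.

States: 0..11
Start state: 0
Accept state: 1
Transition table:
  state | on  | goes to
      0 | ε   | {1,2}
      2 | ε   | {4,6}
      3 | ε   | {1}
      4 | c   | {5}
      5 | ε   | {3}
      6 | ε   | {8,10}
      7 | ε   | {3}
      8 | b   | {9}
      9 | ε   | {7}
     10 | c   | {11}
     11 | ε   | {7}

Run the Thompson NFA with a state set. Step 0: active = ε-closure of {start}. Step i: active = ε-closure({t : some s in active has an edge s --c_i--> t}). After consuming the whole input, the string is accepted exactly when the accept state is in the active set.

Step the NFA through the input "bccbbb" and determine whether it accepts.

S₀ = ε-closure({0}) = {0,1,2,4,6,8,10}
'b' @ 1: {1,3,7,9}  ✓accept
'c' @ 2: {}  — no active states
rest 'cbbb' ignored (set empty)
end set {} — state 1 not in

Answer: REJECT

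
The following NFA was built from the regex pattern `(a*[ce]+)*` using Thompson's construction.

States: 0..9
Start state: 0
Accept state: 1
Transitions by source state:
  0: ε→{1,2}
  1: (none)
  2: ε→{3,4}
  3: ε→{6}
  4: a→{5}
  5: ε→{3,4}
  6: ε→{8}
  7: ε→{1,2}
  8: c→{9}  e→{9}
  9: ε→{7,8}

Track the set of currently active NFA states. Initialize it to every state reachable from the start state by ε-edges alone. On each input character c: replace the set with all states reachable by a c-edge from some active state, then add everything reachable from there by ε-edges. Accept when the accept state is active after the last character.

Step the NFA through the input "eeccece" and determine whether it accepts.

S₀ = ε-closure({0}) = {0,1,2,3,4,6,8}
'e' @ 1: {1,2,3,4,6,7,8,9}  ✓accept
'e' @ 2: {1,2,3,4,6,7,8,9}  ✓accept
'c' @ 3: {1,2,3,4,6,7,8,9}  ✓accept
'c' @ 4: {1,2,3,4,6,7,8,9}  ✓accept
'e' @ 5: {1,2,3,4,6,7,8,9}  ✓accept
'c' @ 6: {1,2,3,4,6,7,8,9}  ✓accept
'e' @ 7: {1,2,3,4,6,7,8,9}  ✓accept
end set {1,2,3,4,6,7,8,9} — state 1 in

Answer: ACCEPT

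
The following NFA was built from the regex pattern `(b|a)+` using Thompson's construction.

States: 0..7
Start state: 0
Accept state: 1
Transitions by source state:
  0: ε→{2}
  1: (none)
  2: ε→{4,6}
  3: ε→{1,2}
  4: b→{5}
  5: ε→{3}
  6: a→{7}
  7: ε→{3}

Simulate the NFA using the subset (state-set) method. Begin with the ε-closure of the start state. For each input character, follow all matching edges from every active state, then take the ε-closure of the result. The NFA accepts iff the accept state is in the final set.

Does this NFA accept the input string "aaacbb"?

Answer: REJECT

Trace:
initial (ε-close {0}): {0,2,4,6}
'a' @ 1: {1,2,3,4,6,7}  (accept∈set)
'a' @ 2: {1,2,3,4,6,7}  (accept∈set)
'a' @ 3: {1,2,3,4,6,7}  (accept∈set)
'c' @ 4: {}  — no active states
rest 'bb' ignored (set empty)
after full input: {}  (accept=1 not in)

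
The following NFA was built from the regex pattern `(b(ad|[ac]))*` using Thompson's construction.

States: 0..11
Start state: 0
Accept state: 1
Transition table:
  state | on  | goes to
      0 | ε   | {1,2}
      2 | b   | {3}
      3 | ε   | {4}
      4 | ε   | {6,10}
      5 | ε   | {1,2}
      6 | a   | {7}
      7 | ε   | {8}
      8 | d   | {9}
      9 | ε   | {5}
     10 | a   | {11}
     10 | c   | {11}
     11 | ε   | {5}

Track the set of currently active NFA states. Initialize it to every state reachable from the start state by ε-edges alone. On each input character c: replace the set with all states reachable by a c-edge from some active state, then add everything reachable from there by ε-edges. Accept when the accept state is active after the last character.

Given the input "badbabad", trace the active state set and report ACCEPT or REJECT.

S₀ = ε-closure({0}) = {0,1,2}
'b' @ 1: {3,4,6,10}
'a' @ 2: {1,2,5,7,8,11}  (accept∈set)
'd' @ 3: {1,2,5,9}  (accept∈set)
'b' @ 4: {3,4,6,10}
'a' @ 5: {1,2,5,7,8,11}  (accept∈set)
'b' @ 6: {3,4,6,10}
'a' @ 7: {1,2,5,7,8,11}  (accept∈set)
'd' @ 8: {1,2,5,9}  (accept∈set)
final: {1,2,5,9}; accept 1 in set

Answer: ACCEPT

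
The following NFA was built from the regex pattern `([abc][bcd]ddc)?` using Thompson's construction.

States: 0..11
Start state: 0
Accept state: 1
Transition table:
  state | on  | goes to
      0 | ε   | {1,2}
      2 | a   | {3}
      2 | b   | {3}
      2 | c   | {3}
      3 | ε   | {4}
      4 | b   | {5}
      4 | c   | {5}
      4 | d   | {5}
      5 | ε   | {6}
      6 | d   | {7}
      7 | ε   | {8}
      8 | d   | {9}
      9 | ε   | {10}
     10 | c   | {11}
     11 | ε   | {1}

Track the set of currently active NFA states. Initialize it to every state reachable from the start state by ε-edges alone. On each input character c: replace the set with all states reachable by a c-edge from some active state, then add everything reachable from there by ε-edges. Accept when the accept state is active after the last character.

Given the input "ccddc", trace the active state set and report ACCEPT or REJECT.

Answer: ACCEPT

Derivation:
start: ε-closure({0}) = {0,1,2}
'c' @ 1: {3,4}
'c' @ 2: {5,6}
'd' @ 3: {7,8}
'd' @ 4: {9,10}
'c' @ 5: {1,11}  (accept∈set)
final: {1,11}; accept 1 in set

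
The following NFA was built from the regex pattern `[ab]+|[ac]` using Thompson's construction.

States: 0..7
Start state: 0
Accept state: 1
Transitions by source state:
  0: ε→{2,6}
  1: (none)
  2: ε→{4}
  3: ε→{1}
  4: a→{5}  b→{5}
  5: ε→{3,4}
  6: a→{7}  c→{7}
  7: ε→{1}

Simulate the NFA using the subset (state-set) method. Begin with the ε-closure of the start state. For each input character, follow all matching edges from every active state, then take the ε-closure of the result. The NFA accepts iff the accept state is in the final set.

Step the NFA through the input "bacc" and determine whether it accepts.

S₀ = ε-closure({0}) = {0,2,4,6}
'b' @ 1: {1,3,4,5}  ✓accept
'a' @ 2: {1,3,4,5}  ✓accept
'c' @ 3: {}  — dead — no transitions
rest 'c' ignored (set empty)
end set {} — state 1 not in

Answer: REJECT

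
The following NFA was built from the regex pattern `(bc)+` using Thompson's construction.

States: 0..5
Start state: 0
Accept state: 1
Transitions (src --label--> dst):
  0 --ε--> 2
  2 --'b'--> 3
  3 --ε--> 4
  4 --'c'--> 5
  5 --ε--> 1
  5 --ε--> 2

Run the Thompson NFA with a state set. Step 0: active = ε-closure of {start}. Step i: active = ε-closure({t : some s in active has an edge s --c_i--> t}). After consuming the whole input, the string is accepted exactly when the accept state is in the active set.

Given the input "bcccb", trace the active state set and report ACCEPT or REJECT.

Answer: REJECT

Steps:
S₀ = ε-closure({0}) = {0,2}
'b' @ 1: {3,4}
'c' @ 2: {1,2,5}  ✓accept
'c' @ 3: {}  — state set empty
rest 'cb' ignored (set empty)
after full input: {}  (accept=1 not in)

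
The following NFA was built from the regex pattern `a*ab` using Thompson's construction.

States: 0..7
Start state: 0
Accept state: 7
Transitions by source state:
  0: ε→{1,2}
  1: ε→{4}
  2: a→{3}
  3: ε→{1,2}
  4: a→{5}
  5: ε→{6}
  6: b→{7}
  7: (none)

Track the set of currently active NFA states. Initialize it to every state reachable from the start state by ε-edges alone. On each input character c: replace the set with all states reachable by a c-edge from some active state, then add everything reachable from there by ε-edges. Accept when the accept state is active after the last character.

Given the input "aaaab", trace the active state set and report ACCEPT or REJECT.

start: ε-closure({0}) = {0,1,2,4}
'a' @ 1: {1,2,3,4,5,6}
'a' @ 2: {1,2,3,4,5,6}
'a' @ 3: {1,2,3,4,5,6}
'a' @ 4: {1,2,3,4,5,6}
'b' @ 5: {7}  ✓accept
final: {7}; accept 7 in set

Answer: ACCEPT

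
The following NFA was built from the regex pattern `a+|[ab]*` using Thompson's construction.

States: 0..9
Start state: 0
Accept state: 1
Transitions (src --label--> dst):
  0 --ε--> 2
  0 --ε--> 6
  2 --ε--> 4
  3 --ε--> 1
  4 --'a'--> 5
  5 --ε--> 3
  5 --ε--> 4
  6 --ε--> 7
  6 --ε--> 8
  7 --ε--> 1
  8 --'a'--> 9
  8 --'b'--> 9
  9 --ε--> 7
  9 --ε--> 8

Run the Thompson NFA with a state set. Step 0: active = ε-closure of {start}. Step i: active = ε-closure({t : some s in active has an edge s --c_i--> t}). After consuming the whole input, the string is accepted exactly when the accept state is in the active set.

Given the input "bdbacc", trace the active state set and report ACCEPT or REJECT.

S₀ = ε-closure({0}) = {0,1,2,4,6,7,8}
'b' @ 1: {1,7,8,9}  (accept∈set)
'd' @ 2: {}  — no active states
rest 'bacc' ignored (set empty)
end set {} — state 1 not in

Answer: REJECT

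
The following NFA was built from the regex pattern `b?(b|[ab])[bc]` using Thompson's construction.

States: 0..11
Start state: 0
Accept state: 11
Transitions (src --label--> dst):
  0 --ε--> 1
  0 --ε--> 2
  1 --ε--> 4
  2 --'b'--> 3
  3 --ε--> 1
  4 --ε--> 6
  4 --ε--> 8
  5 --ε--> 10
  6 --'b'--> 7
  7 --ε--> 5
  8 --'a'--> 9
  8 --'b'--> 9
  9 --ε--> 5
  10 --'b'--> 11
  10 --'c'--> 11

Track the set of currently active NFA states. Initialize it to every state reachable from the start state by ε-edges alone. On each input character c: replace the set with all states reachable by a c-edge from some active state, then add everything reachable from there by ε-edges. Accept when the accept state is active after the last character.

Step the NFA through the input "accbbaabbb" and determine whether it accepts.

Answer: REJECT

Derivation:
start: ε-closure({0}) = {0,1,2,4,6,8}
'a' @ 1: {5,9,10}
'c' @ 2: {11}  (accept∈set)
'c' @ 3: {}  — dead — no transitions
rest 'bbaabbb' ignored (set empty)
final: {}; accept 11 not in set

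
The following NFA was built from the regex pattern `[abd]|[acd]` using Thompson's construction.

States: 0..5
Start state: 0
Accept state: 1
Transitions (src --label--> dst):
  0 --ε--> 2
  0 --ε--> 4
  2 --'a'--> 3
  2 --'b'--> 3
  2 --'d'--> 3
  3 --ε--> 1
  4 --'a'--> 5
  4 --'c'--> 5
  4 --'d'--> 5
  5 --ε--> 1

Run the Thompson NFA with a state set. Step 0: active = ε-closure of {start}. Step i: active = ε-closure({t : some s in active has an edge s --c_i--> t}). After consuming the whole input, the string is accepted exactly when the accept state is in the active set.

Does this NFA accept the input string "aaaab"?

S₀ = ε-closure({0}) = {0,2,4}
'a' @ 1: {1,3,5}  (accept∈set)
'a' @ 2: {}  — no active states
rest 'aab' ignored (set empty)
final: {}; accept 1 not in set

Answer: REJECT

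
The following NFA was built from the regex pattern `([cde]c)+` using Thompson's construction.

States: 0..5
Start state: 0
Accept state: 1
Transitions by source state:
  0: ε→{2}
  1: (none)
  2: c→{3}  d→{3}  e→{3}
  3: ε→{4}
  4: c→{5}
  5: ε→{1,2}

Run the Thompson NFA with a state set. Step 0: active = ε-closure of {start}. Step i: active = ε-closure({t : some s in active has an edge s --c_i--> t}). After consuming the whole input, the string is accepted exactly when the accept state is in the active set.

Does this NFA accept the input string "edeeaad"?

Answer: REJECT

Derivation:
S₀ = ε-closure({0}) = {0,2}
'e' @ 1: {3,4}
'd' @ 2: {}  — dead — no transitions
rest 'eeaad' ignored (set empty)
end set {} — state 1 not in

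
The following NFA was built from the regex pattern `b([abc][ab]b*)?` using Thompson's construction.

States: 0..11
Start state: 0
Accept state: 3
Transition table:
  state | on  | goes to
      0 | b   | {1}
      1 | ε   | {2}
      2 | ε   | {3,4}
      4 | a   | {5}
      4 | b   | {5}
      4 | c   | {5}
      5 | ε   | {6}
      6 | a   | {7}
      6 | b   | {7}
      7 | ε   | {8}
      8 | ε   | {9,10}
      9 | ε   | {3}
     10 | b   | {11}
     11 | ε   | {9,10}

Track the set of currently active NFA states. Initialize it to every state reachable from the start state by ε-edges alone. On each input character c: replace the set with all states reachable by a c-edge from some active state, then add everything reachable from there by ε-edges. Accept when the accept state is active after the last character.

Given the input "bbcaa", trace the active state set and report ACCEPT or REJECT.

S₀ = ε-closure({0}) = {0}
'b' @ 1: {1,2,3,4}  (accept∈set)
'b' @ 2: {5,6}
'c' @ 3: {}  — state set empty
rest 'aa' ignored (set empty)
end set {} — state 3 not in

Answer: REJECT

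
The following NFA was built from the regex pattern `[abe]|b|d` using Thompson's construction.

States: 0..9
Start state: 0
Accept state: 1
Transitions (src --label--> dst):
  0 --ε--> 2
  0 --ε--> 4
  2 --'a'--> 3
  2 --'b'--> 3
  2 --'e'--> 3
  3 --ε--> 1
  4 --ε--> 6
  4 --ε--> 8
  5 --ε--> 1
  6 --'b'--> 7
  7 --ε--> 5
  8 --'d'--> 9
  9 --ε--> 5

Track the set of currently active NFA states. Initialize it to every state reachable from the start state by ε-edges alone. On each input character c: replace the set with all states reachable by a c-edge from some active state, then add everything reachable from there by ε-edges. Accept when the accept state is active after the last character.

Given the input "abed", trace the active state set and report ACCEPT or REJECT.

Answer: REJECT

Derivation:
start: ε-closure({0}) = {0,2,4,6,8}
'a' @ 1: {1,3}  ✓accept
'b' @ 2: {}  — dead — no transitions
rest 'ed' ignored (set empty)
end set {} — state 1 not in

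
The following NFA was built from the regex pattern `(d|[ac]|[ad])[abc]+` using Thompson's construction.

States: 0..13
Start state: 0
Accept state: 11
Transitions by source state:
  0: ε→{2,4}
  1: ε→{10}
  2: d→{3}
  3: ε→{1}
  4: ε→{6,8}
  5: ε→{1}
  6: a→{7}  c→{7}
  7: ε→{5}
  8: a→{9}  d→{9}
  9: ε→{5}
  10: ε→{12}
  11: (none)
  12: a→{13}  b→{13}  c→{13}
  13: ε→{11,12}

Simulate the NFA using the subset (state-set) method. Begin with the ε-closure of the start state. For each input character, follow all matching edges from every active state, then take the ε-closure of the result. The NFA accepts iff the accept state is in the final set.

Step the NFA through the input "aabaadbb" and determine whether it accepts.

start: ε-closure({0}) = {0,2,4,6,8}
'a' @ 1: {1,5,7,9,10,12}
'a' @ 2: {11,12,13}  (accept∈set)
'b' @ 3: {11,12,13}  (accept∈set)
'a' @ 4: {11,12,13}  (accept∈set)
'a' @ 5: {11,12,13}  (accept∈set)
'd' @ 6: {}  — dead — no transitions
rest 'bb' ignored (set empty)
after full input: {}  (accept=11 not in)

Answer: REJECT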